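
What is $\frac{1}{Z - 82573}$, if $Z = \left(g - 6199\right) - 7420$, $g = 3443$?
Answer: $- \frac{1}{92749} \approx -1.0782 \cdot 10^{-5}$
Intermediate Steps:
$Z = -10176$ ($Z = \left(3443 - 6199\right) - 7420 = -2756 - 7420 = -10176$)
$\frac{1}{Z - 82573} = \frac{1}{-10176 - 82573} = \frac{1}{-92749} = - \frac{1}{92749}$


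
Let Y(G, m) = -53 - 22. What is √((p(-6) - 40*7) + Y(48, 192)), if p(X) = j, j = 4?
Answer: 3*I*√39 ≈ 18.735*I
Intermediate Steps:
p(X) = 4
Y(G, m) = -75
√((p(-6) - 40*7) + Y(48, 192)) = √((4 - 40*7) - 75) = √((4 - 280) - 75) = √(-276 - 75) = √(-351) = 3*I*√39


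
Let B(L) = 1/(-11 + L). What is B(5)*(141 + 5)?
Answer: -73/3 ≈ -24.333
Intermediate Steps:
B(5)*(141 + 5) = (141 + 5)/(-11 + 5) = 146/(-6) = -1/6*146 = -73/3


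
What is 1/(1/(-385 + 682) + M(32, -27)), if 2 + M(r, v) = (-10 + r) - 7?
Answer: 297/3862 ≈ 0.076903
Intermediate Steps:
M(r, v) = -19 + r (M(r, v) = -2 + ((-10 + r) - 7) = -2 + (-17 + r) = -19 + r)
1/(1/(-385 + 682) + M(32, -27)) = 1/(1/(-385 + 682) + (-19 + 32)) = 1/(1/297 + 13) = 1/(3862/297) = 297/3862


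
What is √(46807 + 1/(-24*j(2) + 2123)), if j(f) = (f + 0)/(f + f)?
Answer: 21*√472986438/2111 ≈ 216.35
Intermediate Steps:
j(f) = ½ (j(f) = f/((2*f)) = f*(1/(2*f)) = ½)
√(46807 + 1/(-24*j(2) + 2123)) = √(46807 + 1/(-24*½ + 2123)) = √(46807 + 1/(-12 + 2123)) = √(46807 + 1/2111) = √(98809578/2111) = 21*√472986438/2111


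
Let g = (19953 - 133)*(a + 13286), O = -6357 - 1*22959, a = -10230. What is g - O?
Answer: 60599236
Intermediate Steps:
O = -29316 (O = -6357 - 22959 = -29316)
g = 60569920 (g = (19953 - 133)*(-10230 + 13286) = 19820*3056 = 60569920)
g - O = 60569920 - 1*(-29316) = 60569920 + 29316 = 60599236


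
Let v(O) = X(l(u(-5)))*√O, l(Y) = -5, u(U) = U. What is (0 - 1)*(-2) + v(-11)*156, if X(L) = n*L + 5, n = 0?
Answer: 2 + 780*I*√11 ≈ 2.0 + 2587.0*I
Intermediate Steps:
X(L) = 5 (X(L) = 0*L + 5 = 0 + 5 = 5)
v(O) = 5*√O
(0 - 1)*(-2) + v(-11)*156 = (0 - 1)*(-2) + (5*√(-11))*156 = -1*(-2) + (5*(I*√11))*156 = 2 + (5*I*√11)*156 = 2 + 780*I*√11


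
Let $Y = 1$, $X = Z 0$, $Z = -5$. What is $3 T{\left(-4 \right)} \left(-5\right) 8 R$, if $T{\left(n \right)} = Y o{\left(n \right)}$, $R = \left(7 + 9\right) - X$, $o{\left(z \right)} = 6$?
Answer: $-11520$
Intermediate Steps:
$X = 0$ ($X = \left(-5\right) 0 = 0$)
$R = 16$ ($R = \left(7 + 9\right) - 0 = 16 + 0 = 16$)
$T{\left(n \right)} = 6$ ($T{\left(n \right)} = 1 \cdot 6 = 6$)
$3 T{\left(-4 \right)} \left(-5\right) 8 R = 3 \cdot 6 \left(-5\right) 8 \cdot 16 = 18 \left(-5\right) 8 \cdot 16 = \left(-90\right) 8 \cdot 16 = \left(-720\right) 16 = -11520$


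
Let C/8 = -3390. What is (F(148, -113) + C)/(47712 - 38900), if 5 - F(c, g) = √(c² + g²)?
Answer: -27115/8812 - √34673/8812 ≈ -3.0982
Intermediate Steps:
C = -27120 (C = 8*(-3390) = -27120)
F(c, g) = 5 - √(c² + g²)
(F(148, -113) + C)/(47712 - 38900) = ((5 - √(148² + (-113)²)) - 27120)/(47712 - 38900) = ((5 - √(21904 + 12769)) - 27120)/8812 = ((5 - √34673) - 27120)*(1/8812) = (-27115 - √34673)*(1/8812) = -27115/8812 - √34673/8812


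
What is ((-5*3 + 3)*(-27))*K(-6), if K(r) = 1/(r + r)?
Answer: -27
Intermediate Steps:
K(r) = 1/(2*r)
((-5*3 + 3)*(-27))*K(-6) = ((-5*3 + 3)*(-27))*((½)/(-6)) = ((-15 + 3)*(-27))*((½)*(-⅙)) = -12*(-27)*(-1/12) = 324*(-1/12) = -27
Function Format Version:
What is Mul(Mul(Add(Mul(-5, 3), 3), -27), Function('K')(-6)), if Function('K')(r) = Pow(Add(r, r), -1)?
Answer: -27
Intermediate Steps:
Function('K')(r) = Mul(Rational(1, 2), Pow(r, -1)) (Function('K')(r) = Pow(Mul(2, r), -1) = Mul(Rational(1, 2), Pow(r, -1)))
Mul(Mul(Add(Mul(-5, 3), 3), -27), Function('K')(-6)) = Mul(Mul(Add(Mul(-5, 3), 3), -27), Mul(Rational(1, 2), Pow(-6, -1))) = Mul(Mul(Add(-15, 3), -27), Mul(Rational(1, 2), Rational(-1, 6))) = Mul(Mul(-12, -27), Rational(-1, 12)) = Mul(324, Rational(-1, 12)) = -27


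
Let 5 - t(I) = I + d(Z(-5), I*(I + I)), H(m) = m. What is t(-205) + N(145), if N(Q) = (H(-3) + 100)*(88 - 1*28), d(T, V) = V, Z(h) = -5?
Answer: -78020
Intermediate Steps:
t(I) = 5 - I - 2*I² (t(I) = 5 - (I + I*(I + I)) = 5 - (I + I*(2*I)) = 5 - (I + 2*I²) = 5 + (-I - 2*I²) = 5 - I - 2*I²)
N(Q) = 5820 (N(Q) = (-3 + 100)*(88 - 1*28) = 97*(88 - 28) = 97*60 = 5820)
t(-205) + N(145) = (5 - 1*(-205) - 2*(-205)²) + 5820 = (5 + 205 - 2*42025) + 5820 = (5 + 205 - 84050) + 5820 = -83840 + 5820 = -78020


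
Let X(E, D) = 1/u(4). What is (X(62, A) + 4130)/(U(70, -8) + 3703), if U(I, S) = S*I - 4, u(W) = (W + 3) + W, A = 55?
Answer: 45431/34529 ≈ 1.3157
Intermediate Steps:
u(W) = 3 + 2*W (u(W) = (3 + W) + W = 3 + 2*W)
X(E, D) = 1/11 (X(E, D) = 1/(3 + 2*4) = 1/(3 + 8) = 1/11)
U(I, S) = -4 + I*S (U(I, S) = I*S - 4 = -4 + I*S)
(X(62, A) + 4130)/(U(70, -8) + 3703) = (1/11 + 4130)/((-4 + 70*(-8)) + 3703) = 45431/(11*((-4 - 560) + 3703)) = 45431/(11*(-564 + 3703)) = (45431/11)/3139 = (45431/11)*(1/3139) = 45431/34529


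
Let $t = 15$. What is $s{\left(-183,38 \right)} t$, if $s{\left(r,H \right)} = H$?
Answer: $570$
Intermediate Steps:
$s{\left(-183,38 \right)} t = 38 \cdot 15 = 570$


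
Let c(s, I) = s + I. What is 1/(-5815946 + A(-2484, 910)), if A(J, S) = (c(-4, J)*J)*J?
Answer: -1/15357412874 ≈ -6.5115e-11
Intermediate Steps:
c(s, I) = I + s
A(J, S) = J²*(-4 + J) (A(J, S) = ((J - 4)*J)*J = ((-4 + J)*J)*J = (J*(-4 + J))*J = J²*(-4 + J))
1/(-5815946 + A(-2484, 910)) = 1/(-5815946 + (-2484)²*(-4 - 2484)) = 1/(-5815946 + 6170256*(-2488)) = 1/(-5815946 - 15351596928) = 1/(-15357412874) = -1/15357412874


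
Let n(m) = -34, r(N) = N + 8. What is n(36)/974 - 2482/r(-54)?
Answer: 603976/11201 ≈ 53.922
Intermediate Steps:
r(N) = 8 + N
n(36)/974 - 2482/r(-54) = -34/974 - 2482/(8 - 54) = -34*1/974 - 2482/(-46) = -17/487 - 2482*(-1/46) = -17/487 + 1241/23 = 603976/11201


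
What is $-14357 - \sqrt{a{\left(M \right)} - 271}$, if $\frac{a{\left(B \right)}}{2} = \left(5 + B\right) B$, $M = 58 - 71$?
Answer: $-14357 - 3 i \sqrt{7} \approx -14357.0 - 7.9373 i$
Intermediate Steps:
$M = -13$ ($M = 58 - 71 = -13$)
$a{\left(B \right)} = 2 B \left(5 + B\right)$ ($a{\left(B \right)} = 2 \left(5 + B\right) B = 2 B \left(5 + B\right)$)
$-14357 - \sqrt{a{\left(M \right)} - 271} = -14357 - \sqrt{2 \left(-13\right) \left(5 - 13\right) - 271} = -14357 - \sqrt{2 \left(-13\right) \left(-8\right) - 271} = -14357 - \sqrt{208 - 271} = -14357 - \sqrt{-63} = -14357 - 3 i \sqrt{7}$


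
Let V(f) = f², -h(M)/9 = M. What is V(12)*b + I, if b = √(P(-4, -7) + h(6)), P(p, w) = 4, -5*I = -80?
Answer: 16 + 720*I*√2 ≈ 16.0 + 1018.2*I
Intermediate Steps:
I = 16 (I = -⅕*(-80) = 16)
h(M) = -9*M
b = 5*I*√2 (b = √(4 - 9*6) = √(4 - 54) = √(-50) = 5*I*√2 ≈ 7.0711*I)
V(12)*b + I = 12²*(5*I*√2) + 16 = 144*(5*I*√2) + 16 = 720*I*√2 + 16 = 16 + 720*I*√2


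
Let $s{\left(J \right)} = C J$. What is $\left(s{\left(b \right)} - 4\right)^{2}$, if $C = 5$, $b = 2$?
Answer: $36$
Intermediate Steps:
$s{\left(J \right)} = 5 J$
$\left(s{\left(b \right)} - 4\right)^{2} = \left(5 \cdot 2 - 4\right)^{2} = \left(10 - 4\right)^{2} = 6^{2} = 36$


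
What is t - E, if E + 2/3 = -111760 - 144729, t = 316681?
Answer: 1719512/3 ≈ 5.7317e+5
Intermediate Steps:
E = -769469/3 (E = -⅔ + (-111760 - 144729) = -⅔ - 256489 = -769469/3 ≈ -2.5649e+5)
t - E = 316681 - 1*(-769469/3) = 316681 + 769469/3 = 1719512/3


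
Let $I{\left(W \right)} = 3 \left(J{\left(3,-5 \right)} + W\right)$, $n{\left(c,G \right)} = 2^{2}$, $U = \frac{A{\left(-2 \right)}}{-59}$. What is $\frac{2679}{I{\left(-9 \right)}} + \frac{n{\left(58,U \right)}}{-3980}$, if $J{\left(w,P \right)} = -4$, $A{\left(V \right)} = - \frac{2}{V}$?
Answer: $- \frac{888548}{12935} \approx -68.693$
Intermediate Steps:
$U = - \frac{1}{59}$ ($U = \frac{\left(-2\right) \frac{1}{-2}}{-59} = \left(-2\right) \left(- \frac{1}{2}\right) \left(- \frac{1}{59}\right) = 1 \left(- \frac{1}{59}\right) = - \frac{1}{59} \approx -0.016949$)
$n{\left(c,G \right)} = 4$
$I{\left(W \right)} = -12 + 3 W$ ($I{\left(W \right)} = 3 \left(-4 + W\right) = -12 + 3 W$)
$\frac{2679}{I{\left(-9 \right)}} + \frac{n{\left(58,U \right)}}{-3980} = \frac{2679}{-12 + 3 \left(-9\right)} + \frac{4}{-3980} = \frac{2679}{-12 - 27} + 4 \left(- \frac{1}{3980}\right) = \frac{2679}{-39} - \frac{1}{995} = 2679 \left(- \frac{1}{39}\right) - \frac{1}{995} = - \frac{893}{13} - \frac{1}{995} = - \frac{888548}{12935}$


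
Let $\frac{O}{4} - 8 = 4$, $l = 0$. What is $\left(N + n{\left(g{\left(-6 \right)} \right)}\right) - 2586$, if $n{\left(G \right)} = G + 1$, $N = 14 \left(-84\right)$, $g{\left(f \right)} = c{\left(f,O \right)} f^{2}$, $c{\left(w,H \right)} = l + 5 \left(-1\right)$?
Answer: $-3941$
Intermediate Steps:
$O = 48$ ($O = 32 + 4 \cdot 4 = 32 + 16 = 48$)
$c{\left(w,H \right)} = -5$ ($c{\left(w,H \right)} = 0 + 5 \left(-1\right) = 0 - 5 = -5$)
$g{\left(f \right)} = - 5 f^{2}$
$N = -1176$
$n{\left(G \right)} = 1 + G$
$\left(N + n{\left(g{\left(-6 \right)} \right)}\right) - 2586 = \left(-1176 + \left(1 - 5 \left(-6\right)^{2}\right)\right) - 2586 = \left(-1176 + \left(1 - 180\right)\right) - 2586 = \left(-1176 - 179\right) - 2586 = -1355 - 2586 = -3941$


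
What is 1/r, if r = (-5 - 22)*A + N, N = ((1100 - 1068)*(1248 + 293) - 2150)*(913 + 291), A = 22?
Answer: 1/56782454 ≈ 1.7611e-8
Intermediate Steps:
N = 56783048 (N = (32*1541 - 2150)*1204 = (49312 - 2150)*1204 = 47162*1204 = 56783048)
r = 56782454 (r = (-5 - 22)*22 + 56783048 = -27*22 + 56783048 = -594 + 56783048 = 56782454)
1/r = 1/56782454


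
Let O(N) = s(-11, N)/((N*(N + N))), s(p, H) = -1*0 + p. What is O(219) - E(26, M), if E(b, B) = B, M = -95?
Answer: 9112579/95922 ≈ 95.000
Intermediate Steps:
s(p, H) = p (s(p, H) = 0 + p = p)
O(N) = -11/(2*N²) (O(N) = -11*1/(N*(N + N)) = -11*1/(2*N²) = -11/(2*N²))
O(219) - E(26, M) = -11/2/219² - 1*(-95) = -11/2*1/47961 + 95 = -11/95922 + 95 = 9112579/95922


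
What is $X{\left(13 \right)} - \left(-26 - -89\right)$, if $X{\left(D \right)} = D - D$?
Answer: $-63$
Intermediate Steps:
$X{\left(D \right)} = 0$
$X{\left(13 \right)} - \left(-26 - -89\right) = 0 - \left(-26 - -89\right) = 0 - \left(-26 + 89\right) = 0 - 63 = -63$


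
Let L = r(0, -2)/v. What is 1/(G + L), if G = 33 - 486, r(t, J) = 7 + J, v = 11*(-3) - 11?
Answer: -44/19937 ≈ -0.0022070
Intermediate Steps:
v = -44 (v = -33 - 11 = -44)
L = -5/44 (L = (7 - 2)/(-44) = 5*(-1/44) = -5/44 ≈ -0.11364)
G = -453
1/(G + L) = 1/(-453 - 5/44) = 1/(-19937/44) = -44/19937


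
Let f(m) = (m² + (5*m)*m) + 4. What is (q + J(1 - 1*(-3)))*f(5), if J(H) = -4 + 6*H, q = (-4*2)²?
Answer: 12936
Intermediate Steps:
q = 64 (q = (-8)² = 64)
f(m) = 4 + 6*m² (f(m) = (m² + 5*m²) + 4 = 6*m² + 4 = 4 + 6*m²)
(q + J(1 - 1*(-3)))*f(5) = (64 + (-4 + 6*(1 - 1*(-3))))*(4 + 6*5²) = (64 + (-4 + 6*(1 + 3)))*(4 + 6*25) = (64 + (-4 + 6*4))*(4 + 150) = (64 + (-4 + 24))*154 = (64 + 20)*154 = 84*154 = 12936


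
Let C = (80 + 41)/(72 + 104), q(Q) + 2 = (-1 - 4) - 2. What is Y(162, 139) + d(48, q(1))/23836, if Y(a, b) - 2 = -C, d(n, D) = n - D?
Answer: 125367/95344 ≈ 1.3149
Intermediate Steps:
q(Q) = -9 (q(Q) = -2 + ((-1 - 4) - 2) = -2 + (-5 - 2) = -2 - 7 = -9)
C = 11/16 (C = 121/176 = 121*(1/176) = 11/16 ≈ 0.68750)
Y(a, b) = 21/16 (Y(a, b) = 2 - 1*11/16 = 2 - 11/16 = 21/16)
Y(162, 139) + d(48, q(1))/23836 = 21/16 + (48 - 1*(-9))/23836 = 21/16 + (48 + 9)*(1/23836) = 21/16 + 57*(1/23836) = 21/16 + 57/23836 = 125367/95344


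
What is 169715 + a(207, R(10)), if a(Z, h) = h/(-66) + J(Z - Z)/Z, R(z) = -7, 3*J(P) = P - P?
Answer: 11201197/66 ≈ 1.6972e+5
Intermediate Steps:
J(P) = 0 (J(P) = (P - P)/3 = (⅓)*0 = 0)
a(Z, h) = -h/66 (a(Z, h) = h/(-66) + 0/Z = h*(-1/66) + 0 = -h/66 + 0 = -h/66)
169715 + a(207, R(10)) = 169715 - 1/66*(-7) = 169715 + 7/66 = 11201197/66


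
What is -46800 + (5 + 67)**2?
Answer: -41616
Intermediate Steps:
-46800 + (5 + 67)**2 = -46800 + 72**2 = -46800 + 5184 = -41616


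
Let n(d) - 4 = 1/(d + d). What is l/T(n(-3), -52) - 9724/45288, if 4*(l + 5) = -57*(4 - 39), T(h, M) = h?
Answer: 984868/7659 ≈ 128.59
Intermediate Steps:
n(d) = 4 + 1/(2*d) (n(d) = 4 + 1/(d + d) = 4 + 1/(2*d))
l = 1975/4 (l = -5 + (-57*(4 - 39))/4 = -5 + (-57*(-35))/4 = -5 + (¼)*1995 = -5 + 1995/4 = 1975/4 ≈ 493.75)
l/T(n(-3), -52) - 9724/45288 = 1975/(4*(4 + (½)/(-3))) - 9724/45288 = 1975/(4*(4 + (½)*(-⅓))) - 9724*1/45288 = 1975/(4*(4 - ⅙)) - 143/666 = 1975/(4*(23/6)) - 143/666 = (1975/4)*(6/23) - 143/666 = 5925/46 - 143/666 = 984868/7659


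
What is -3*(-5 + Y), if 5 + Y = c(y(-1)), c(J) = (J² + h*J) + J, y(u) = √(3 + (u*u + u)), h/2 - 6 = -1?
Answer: 21 - 33*√3 ≈ -36.158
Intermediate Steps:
h = 10 (h = 12 + 2*(-1) = 12 - 2 = 10)
y(u) = √(3 + u + u²) (y(u) = √(3 + (u² + u)) = √(3 + (u + u²)) = √(3 + u + u²))
c(J) = J² + 11*J (c(J) = (J² + 10*J) + J = J² + 11*J)
Y = -5 + √3*(11 + √3) (Y = -5 + √(3 - 1 + (-1)²)*(11 + √(3 - 1 + (-1)²)) = -5 + √(3 - 1 + 1)*(11 + √(3 - 1 + 1)) = -5 + √3*(11 + √3) ≈ 17.053)
-3*(-5 + Y) = -3*(-5 + (-2 + 11*√3)) = -3*(-7 + 11*√3) = 21 - 33*√3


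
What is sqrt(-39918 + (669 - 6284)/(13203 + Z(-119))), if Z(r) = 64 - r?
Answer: I*sqrt(7152781832718)/13386 ≈ 199.8*I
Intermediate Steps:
sqrt(-39918 + (669 - 6284)/(13203 + Z(-119))) = sqrt(-39918 + (669 - 6284)/(13203 + (64 - 1*(-119)))) = sqrt(-39918 - 5615/(13203 + (64 + 119))) = sqrt(-39918 - 5615/(13203 + 183)) = sqrt(-39918 - 5615/13386) = sqrt(-534347963/13386) = I*sqrt(7152781832718)/13386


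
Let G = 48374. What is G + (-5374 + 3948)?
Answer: 46948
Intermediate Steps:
G + (-5374 + 3948) = 48374 + (-5374 + 3948) = 48374 - 1426 = 46948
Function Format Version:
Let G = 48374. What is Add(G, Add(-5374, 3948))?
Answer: 46948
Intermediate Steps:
Add(G, Add(-5374, 3948)) = Add(48374, Add(-5374, 3948)) = Add(48374, -1426) = 46948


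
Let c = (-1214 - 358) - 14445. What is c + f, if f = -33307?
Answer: -49324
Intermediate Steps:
c = -16017 (c = -1572 - 14445 = -16017)
c + f = -16017 - 33307 = -49324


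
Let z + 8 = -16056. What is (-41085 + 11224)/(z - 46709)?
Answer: 29861/62773 ≈ 0.47570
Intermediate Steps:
z = -16064 (z = -8 - 16056 = -16064)
(-41085 + 11224)/(z - 46709) = (-41085 + 11224)/(-16064 - 46709) = -29861/(-62773) = -29861*(-1/62773) = 29861/62773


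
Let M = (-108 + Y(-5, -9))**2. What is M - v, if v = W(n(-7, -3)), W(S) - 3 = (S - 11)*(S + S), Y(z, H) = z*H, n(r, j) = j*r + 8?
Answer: 2922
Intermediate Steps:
n(r, j) = 8 + j*r
Y(z, H) = H*z
W(S) = 3 + 2*S*(-11 + S) (W(S) = 3 + (S - 11)*(S + S) = 3 + (-11 + S)*(2*S) = 3 + 2*S*(-11 + S))
v = 1047 (v = 3 - 22*(8 - 3*(-7)) + 2*(8 - 3*(-7))**2 = 3 - 22*(8 + 21) + 2*(8 + 21)**2 = 3 - 22*29 + 2*29**2 = 3 - 638 + 2*841 = 3 - 638 + 1682 = 1047)
M = 3969 (M = (-108 - 9*(-5))**2 = (-108 + 45)**2 = (-63)**2 = 3969)
M - v = 3969 - 1*1047 = 3969 - 1047 = 2922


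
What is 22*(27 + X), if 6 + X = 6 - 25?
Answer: 44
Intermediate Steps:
X = -25 (X = -6 + (6 - 25) = -6 - 19 = -25)
22*(27 + X) = 22*(27 - 25) = 22*2 = 44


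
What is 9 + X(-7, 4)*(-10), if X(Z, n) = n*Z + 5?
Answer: 239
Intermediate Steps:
X(Z, n) = 5 + Z*n (X(Z, n) = Z*n + 5 = 5 + Z*n)
9 + X(-7, 4)*(-10) = 9 + (5 - 7*4)*(-10) = 9 + (5 - 28)*(-10) = 9 - 23*(-10) = 9 + 230 = 239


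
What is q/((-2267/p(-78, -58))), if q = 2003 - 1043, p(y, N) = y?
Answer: 74880/2267 ≈ 33.030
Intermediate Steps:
q = 960
q/((-2267/p(-78, -58))) = 960/((-2267/(-78))) = 960/((-2267*(-1/78))) = 960/(2267/78) = 960*(78/2267) = 74880/2267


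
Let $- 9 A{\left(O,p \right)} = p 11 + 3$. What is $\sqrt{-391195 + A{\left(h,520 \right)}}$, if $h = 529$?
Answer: $\frac{i \sqrt{3526478}}{3} \approx 625.96 i$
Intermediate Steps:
$A{\left(O,p \right)} = - \frac{1}{3} - \frac{11 p}{9}$ ($A{\left(O,p \right)} = - \frac{p 11 + 3}{9} = - \frac{11 p + 3}{9} = - \frac{3 + 11 p}{9} = - \frac{1}{3} - \frac{11 p}{9}$)
$\sqrt{-391195 + A{\left(h,520 \right)}} = \sqrt{-391195 - \frac{5723}{9}} = \sqrt{- \frac{3526478}{9}} = \frac{i \sqrt{3526478}}{3}$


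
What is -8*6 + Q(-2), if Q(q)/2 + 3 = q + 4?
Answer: -50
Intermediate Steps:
Q(q) = 2 + 2*q (Q(q) = -6 + 2*(q + 4) = -6 + 2*(4 + q) = -6 + (8 + 2*q) = 2 + 2*q)
-8*6 + Q(-2) = -8*6 + (2 + 2*(-2)) = -48 + (2 - 4) = -48 - 2 = -50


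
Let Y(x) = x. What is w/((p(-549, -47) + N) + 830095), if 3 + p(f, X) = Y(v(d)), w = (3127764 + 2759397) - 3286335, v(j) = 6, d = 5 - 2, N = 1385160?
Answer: 1300413/1107629 ≈ 1.1741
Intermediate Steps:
d = 3
w = 2600826 (w = 5887161 - 3286335 = 2600826)
p(f, X) = 3 (p(f, X) = -3 + 6 = 3)
w/((p(-549, -47) + N) + 830095) = 2600826/((3 + 1385160) + 830095) = 2600826/(1385163 + 830095) = 2600826/2215258 = 2600826*(1/2215258) = 1300413/1107629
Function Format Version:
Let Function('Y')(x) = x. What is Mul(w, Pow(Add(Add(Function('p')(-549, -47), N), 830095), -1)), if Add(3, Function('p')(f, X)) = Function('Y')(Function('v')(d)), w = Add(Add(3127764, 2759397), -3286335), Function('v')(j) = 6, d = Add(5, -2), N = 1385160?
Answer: Rational(1300413, 1107629) ≈ 1.1741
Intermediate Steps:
d = 3
w = 2600826 (w = Add(5887161, -3286335) = 2600826)
Function('p')(f, X) = 3 (Function('p')(f, X) = Add(-3, 6) = 3)
Mul(w, Pow(Add(Add(Function('p')(-549, -47), N), 830095), -1)) = Mul(2600826, Pow(Add(Add(3, 1385160), 830095), -1)) = Mul(2600826, Pow(Add(1385163, 830095), -1)) = Mul(2600826, Pow(2215258, -1)) = Mul(2600826, Rational(1, 2215258)) = Rational(1300413, 1107629)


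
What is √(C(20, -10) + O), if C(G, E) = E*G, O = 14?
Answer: I*√186 ≈ 13.638*I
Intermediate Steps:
√(C(20, -10) + O) = √(-10*20 + 14) = √(-200 + 14) = √(-186) = I*√186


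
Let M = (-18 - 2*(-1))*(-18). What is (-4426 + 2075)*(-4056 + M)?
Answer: 8858568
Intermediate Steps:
M = 288 (M = (-18 + 2)*(-18) = -16*(-18) = 288)
(-4426 + 2075)*(-4056 + M) = (-4426 + 2075)*(-4056 + 288) = -2351*(-3768) = 8858568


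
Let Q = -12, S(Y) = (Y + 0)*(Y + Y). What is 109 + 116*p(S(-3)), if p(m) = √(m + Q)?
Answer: 109 + 116*√6 ≈ 393.14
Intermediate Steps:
S(Y) = 2*Y² (S(Y) = Y*(2*Y) = 2*Y²)
p(m) = √(-12 + m) (p(m) = √(m - 12) = √(-12 + m))
109 + 116*p(S(-3)) = 109 + 116*√(-12 + 2*(-3)²) = 109 + 116*√(-12 + 2*9) = 109 + 116*√(-12 + 18) = 109 + 116*√6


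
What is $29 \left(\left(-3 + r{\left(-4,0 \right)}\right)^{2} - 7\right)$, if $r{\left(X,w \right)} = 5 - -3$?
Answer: $522$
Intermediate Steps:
$r{\left(X,w \right)} = 8$ ($r{\left(X,w \right)} = 5 + 3 = 8$)
$29 \left(\left(-3 + r{\left(-4,0 \right)}\right)^{2} - 7\right) = 29 \left(\left(-3 + 8\right)^{2} - 7\right) = 29 \left(5^{2} - 7\right) = 29 \left(25 - 7\right) = 29 \cdot 18 = 522$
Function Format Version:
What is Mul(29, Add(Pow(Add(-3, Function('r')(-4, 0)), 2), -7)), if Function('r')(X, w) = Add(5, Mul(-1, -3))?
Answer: 522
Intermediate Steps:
Function('r')(X, w) = 8 (Function('r')(X, w) = Add(5, 3) = 8)
Mul(29, Add(Pow(Add(-3, Function('r')(-4, 0)), 2), -7)) = Mul(29, Add(Pow(Add(-3, 8), 2), -7)) = Mul(29, Add(Pow(5, 2), -7)) = Mul(29, Add(25, -7)) = Mul(29, 18) = 522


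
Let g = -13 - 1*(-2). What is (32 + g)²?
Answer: 441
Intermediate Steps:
g = -11 (g = -13 + 2 = -11)
(32 + g)² = (32 - 11)² = 21² = 441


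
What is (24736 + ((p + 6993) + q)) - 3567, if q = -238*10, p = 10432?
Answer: 36214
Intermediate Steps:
q = -2380
(24736 + ((p + 6993) + q)) - 3567 = (24736 + ((10432 + 6993) - 2380)) - 3567 = (24736 + (17425 - 2380)) - 3567 = (24736 + 15045) - 3567 = 39781 - 3567 = 36214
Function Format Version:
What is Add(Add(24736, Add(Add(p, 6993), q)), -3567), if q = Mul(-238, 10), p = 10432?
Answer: 36214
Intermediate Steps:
q = -2380
Add(Add(24736, Add(Add(p, 6993), q)), -3567) = Add(Add(24736, Add(Add(10432, 6993), -2380)), -3567) = Add(Add(24736, Add(17425, -2380)), -3567) = Add(Add(24736, 15045), -3567) = Add(39781, -3567) = 36214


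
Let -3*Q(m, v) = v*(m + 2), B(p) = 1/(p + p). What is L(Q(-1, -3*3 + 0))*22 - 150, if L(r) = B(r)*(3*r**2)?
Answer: -51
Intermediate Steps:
B(p) = 1/(2*p)
Q(m, v) = -v*(2 + m)/3 (Q(m, v) = -v*(m + 2)/3 = -v*(2 + m)/3)
L(r) = 3*r/2 (L(r) = (1/(2*r))*(3*r**2) = 3*r/2)
L(Q(-1, -3*3 + 0))*22 - 150 = (3*(-(-3*3 + 0)*(2 - 1)/3)/2)*22 - 150 = (3*(-1/3*(-9 + 0)*1)/2)*22 - 150 = (3*(-1/3*(-9)*1)/2)*22 - 150 = ((3/2)*3)*22 - 150 = (9/2)*22 - 150 = 99 - 150 = -51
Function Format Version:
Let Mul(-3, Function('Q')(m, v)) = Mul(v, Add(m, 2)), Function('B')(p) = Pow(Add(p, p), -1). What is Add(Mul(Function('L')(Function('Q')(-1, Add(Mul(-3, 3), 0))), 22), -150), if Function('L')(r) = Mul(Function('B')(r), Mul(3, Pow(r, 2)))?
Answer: -51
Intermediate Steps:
Function('B')(p) = Mul(Rational(1, 2), Pow(p, -1)) (Function('B')(p) = Pow(Mul(2, p), -1) = Mul(Rational(1, 2), Pow(p, -1)))
Function('Q')(m, v) = Mul(Rational(-1, 3), v, Add(2, m)) (Function('Q')(m, v) = Mul(Rational(-1, 3), Mul(v, Add(m, 2))) = Mul(Rational(-1, 3), Mul(v, Add(2, m))) = Mul(Rational(-1, 3), v, Add(2, m)))
Function('L')(r) = Mul(Rational(3, 2), r) (Function('L')(r) = Mul(Mul(Rational(1, 2), Pow(r, -1)), Mul(3, Pow(r, 2))) = Mul(Rational(3, 2), r))
Add(Mul(Function('L')(Function('Q')(-1, Add(Mul(-3, 3), 0))), 22), -150) = Add(Mul(Mul(Rational(3, 2), Mul(Rational(-1, 3), Add(Mul(-3, 3), 0), Add(2, -1))), 22), -150) = Add(Mul(Mul(Rational(3, 2), Mul(Rational(-1, 3), Add(-9, 0), 1)), 22), -150) = Add(Mul(Mul(Rational(3, 2), Mul(Rational(-1, 3), -9, 1)), 22), -150) = Add(Mul(Mul(Rational(3, 2), 3), 22), -150) = Add(Mul(Rational(9, 2), 22), -150) = Add(99, -150) = -51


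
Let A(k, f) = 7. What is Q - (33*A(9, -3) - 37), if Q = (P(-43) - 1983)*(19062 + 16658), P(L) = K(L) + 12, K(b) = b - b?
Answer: -70404314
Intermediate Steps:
K(b) = 0
P(L) = 12 (P(L) = 0 + 12 = 12)
Q = -70404120 (Q = (12 - 1983)*(19062 + 16658) = -1971*35720 = -70404120)
Q - (33*A(9, -3) - 37) = -70404120 - (33*7 - 37) = -70404120 - (231 - 37) = -70404120 - 1*194 = -70404120 - 194 = -70404314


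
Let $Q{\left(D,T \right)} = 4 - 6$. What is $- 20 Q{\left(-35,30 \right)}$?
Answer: $40$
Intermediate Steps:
$Q{\left(D,T \right)} = -2$ ($Q{\left(D,T \right)} = 4 - 6 = -2$)
$- 20 Q{\left(-35,30 \right)} = \left(-20\right) \left(-2\right) = 40$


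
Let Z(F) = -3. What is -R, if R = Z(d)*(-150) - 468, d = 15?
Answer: 18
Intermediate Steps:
R = -18 (R = -3*(-150) - 468 = 450 - 468 = -18)
-R = -1*(-18) = 18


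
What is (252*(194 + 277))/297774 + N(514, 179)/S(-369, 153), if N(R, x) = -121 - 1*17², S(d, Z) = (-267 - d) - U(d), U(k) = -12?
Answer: -3015457/942951 ≈ -3.1979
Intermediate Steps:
S(d, Z) = -255 - d (S(d, Z) = (-267 - d) - 1*(-12) = (-267 - d) + 12 = -255 - d)
N(R, x) = -410 (N(R, x) = -121 - 1*289 = -121 - 289 = -410)
(252*(194 + 277))/297774 + N(514, 179)/S(-369, 153) = (252*(194 + 277))/297774 - 410/(-255 - 1*(-369)) = (252*471)*(1/297774) - 410/(-255 + 369) = 118692*(1/297774) - 410/114 = 6594/16543 - 410*1/114 = 6594/16543 - 205/57 = -3015457/942951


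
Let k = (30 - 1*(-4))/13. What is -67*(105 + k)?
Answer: -93733/13 ≈ -7210.2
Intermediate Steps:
k = 34/13 (k = (30 + 4)*(1/13) = 34*(1/13) = 34/13 ≈ 2.6154)
-67*(105 + k) = -67*(105 + 34/13) = -67*1399/13 = -93733/13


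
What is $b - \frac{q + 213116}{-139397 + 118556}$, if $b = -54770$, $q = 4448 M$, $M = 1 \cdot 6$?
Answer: $- \frac{1141221766}{20841} \approx -54759.0$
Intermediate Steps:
$M = 6$
$q = 26688$ ($q = 4448 \cdot 6 = 26688$)
$b - \frac{q + 213116}{-139397 + 118556} = -54770 - \frac{26688 + 213116}{-139397 + 118556} = -54770 - \frac{239804}{-20841} = -54770 - 239804 \left(- \frac{1}{20841}\right) = -54770 - - \frac{239804}{20841} = -54770 + \frac{239804}{20841} = - \frac{1141221766}{20841}$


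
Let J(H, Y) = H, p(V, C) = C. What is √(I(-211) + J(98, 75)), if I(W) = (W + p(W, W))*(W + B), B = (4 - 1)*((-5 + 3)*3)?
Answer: 4*√6046 ≈ 311.02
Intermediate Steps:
B = -18 (B = 3*(-2*3) = 3*(-6) = -18)
I(W) = 2*W*(-18 + W) (I(W) = (W + W)*(W - 18) = (2*W)*(-18 + W) = 2*W*(-18 + W))
√(I(-211) + J(98, 75)) = √(2*(-211)*(-18 - 211) + 98) = √(2*(-211)*(-229) + 98) = √(96638 + 98) = √96736 = 4*√6046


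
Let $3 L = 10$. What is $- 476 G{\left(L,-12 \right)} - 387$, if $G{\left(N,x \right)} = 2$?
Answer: $-1339$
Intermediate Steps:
$L = \frac{10}{3}$ ($L = \frac{1}{3} \cdot 10 = \frac{10}{3} \approx 3.3333$)
$- 476 G{\left(L,-12 \right)} - 387 = \left(-476\right) 2 - 387 = -952 - 387 = -1339$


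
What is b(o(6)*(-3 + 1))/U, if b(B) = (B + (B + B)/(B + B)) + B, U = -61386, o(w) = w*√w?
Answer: -1/61386 + 4*√6/10231 ≈ 0.00094138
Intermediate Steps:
o(w) = w^(3/2)
b(B) = 1 + 2*B (b(B) = (B + (2*B)/((2*B))) + B = (B + (2*B)*(1/(2*B))) + B = (B + 1) + B = (1 + B) + B = 1 + 2*B)
b(o(6)*(-3 + 1))/U = (1 + 2*(6^(3/2)*(-3 + 1)))/(-61386) = (1 + 2*((6*√6)*(-2)))*(-1/61386) = (1 + 2*(-12*√6))*(-1/61386) = (1 - 24*√6)*(-1/61386) = -1/61386 + 4*√6/10231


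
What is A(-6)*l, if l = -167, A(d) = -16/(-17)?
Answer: -2672/17 ≈ -157.18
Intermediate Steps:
A(d) = 16/17 (A(d) = -16*(-1/17) = 16/17)
A(-6)*l = (16/17)*(-167) = -2672/17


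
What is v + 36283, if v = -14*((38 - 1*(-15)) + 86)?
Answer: 34337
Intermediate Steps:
v = -1946 (v = -14*((38 + 15) + 86) = -14*(53 + 86) = -14*139 = -1946)
v + 36283 = -1946 + 36283 = 34337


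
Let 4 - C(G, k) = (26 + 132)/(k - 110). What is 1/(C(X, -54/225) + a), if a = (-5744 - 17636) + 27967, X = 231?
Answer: 1378/6328373 ≈ 0.00021775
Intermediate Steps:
C(G, k) = 4 - 158/(-110 + k) (C(G, k) = 4 - (26 + 132)/(k - 110) = 4 - 158/(-110 + k))
a = 4587 (a = -23380 + 27967 = 4587)
1/(C(X, -54/225) + a) = 1/(2*(-299 + 2*(-54/225))/(-110 - 54/225) + 4587) = 1/(2*(-299 + 2*(-54*1/225))/(-110 - 54*1/225) + 4587) = 1/(2*(-299 + 2*(-6/25))/(-110 - 6/25) + 4587) = 1/(2*(-299 - 12/25)/(-2756/25) + 4587) = 1/(2*(-25/2756)*(-7487/25) + 4587) = 1/(7487/1378 + 4587) = 1/(6328373/1378) = 1378/6328373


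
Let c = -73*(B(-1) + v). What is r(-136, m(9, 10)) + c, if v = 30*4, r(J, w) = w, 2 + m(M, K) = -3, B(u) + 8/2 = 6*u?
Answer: -8035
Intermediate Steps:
B(u) = -4 + 6*u
m(M, K) = -5 (m(M, K) = -2 - 3 = -5)
v = 120
c = -8030 (c = -73*((-4 + 6*(-1)) + 120) = -73*((-4 - 6) + 120) = -73*(-10 + 120) = -73*110 = -8030)
r(-136, m(9, 10)) + c = -5 - 8030 = -8035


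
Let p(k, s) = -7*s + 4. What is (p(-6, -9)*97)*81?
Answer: 526419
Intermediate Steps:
p(k, s) = 4 - 7*s
(p(-6, -9)*97)*81 = ((4 - 7*(-9))*97)*81 = ((4 + 63)*97)*81 = (67*97)*81 = 6499*81 = 526419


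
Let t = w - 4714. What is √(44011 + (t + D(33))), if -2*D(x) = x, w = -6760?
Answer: √130082/2 ≈ 180.33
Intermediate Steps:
D(x) = -x/2
t = -11474 (t = -6760 - 4714 = -11474)
√(44011 + (t + D(33))) = √(44011 + (-11474 - ½*33)) = √(44011 + (-11474 - 33/2)) = √(44011 - 22981/2) = √(65041/2) = √130082/2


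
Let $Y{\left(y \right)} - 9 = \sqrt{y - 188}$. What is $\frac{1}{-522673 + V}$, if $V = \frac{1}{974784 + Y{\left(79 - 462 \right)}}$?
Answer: $\frac{- \sqrt{571} + 974793 i}{- 509497981688 i + 522673 \sqrt{571}} \approx -1.9132 \cdot 10^{-6}$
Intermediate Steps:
$Y{\left(y \right)} = 9 + \sqrt{-188 + y}$ ($Y{\left(y \right)} = 9 + \sqrt{y - 188} = 9 + \sqrt{-188 + y}$)
$V = \frac{1}{974793 + i \sqrt{571}}$ ($V = \frac{1}{974784 + \left(9 + \sqrt{-188 + \left(79 - 462\right)}\right)} = \frac{1}{974784 + \left(9 + \sqrt{-188 - 383}\right)} = \frac{1}{974784 + \left(9 + \sqrt{-571}\right)} = \frac{1}{974784 + \left(9 + i \sqrt{571}\right)} = \frac{1}{974793 + i \sqrt{571}} \approx 1.0259 \cdot 10^{-6} - 3.0 \cdot 10^{-11} i$)
$\frac{1}{-522673 + V} = \frac{1}{-522673 + \left(\frac{974793}{950221393420} - \frac{i \sqrt{571}}{950221393420}\right)} = \frac{1}{- \frac{496655066362036867}{950221393420} - \frac{i \sqrt{571}}{950221393420}}$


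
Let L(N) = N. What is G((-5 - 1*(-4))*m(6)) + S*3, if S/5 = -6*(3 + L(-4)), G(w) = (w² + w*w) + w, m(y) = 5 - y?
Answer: 93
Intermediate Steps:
G(w) = w + 2*w² (G(w) = (w² + w²) + w = 2*w² + w = w + 2*w²)
S = 30 (S = 5*(-6*(3 - 4)) = 5*(-6*(-1)) = 5*6 = 30)
G((-5 - 1*(-4))*m(6)) + S*3 = ((-5 - 1*(-4))*(5 - 1*6))*(1 + 2*((-5 - 1*(-4))*(5 - 1*6))) + 30*3 = ((-5 + 4)*(5 - 6))*(1 + 2*((-5 + 4)*(5 - 6))) + 90 = (-1*(-1))*(1 + 2*(-1*(-1))) + 90 = 1*(1 + 2*1) + 90 = 1*(1 + 2) + 90 = 1*3 + 90 = 3 + 90 = 93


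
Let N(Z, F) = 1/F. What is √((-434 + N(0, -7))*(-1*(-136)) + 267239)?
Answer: √10201583/7 ≈ 456.28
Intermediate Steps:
√((-434 + N(0, -7))*(-1*(-136)) + 267239) = √((-434 + 1/(-7))*(-1*(-136)) + 267239) = √((-434 - ⅐)*136 + 267239) = √(-3039/7*136 + 267239) = √(-413304/7 + 267239) = √(1457369/7) = √10201583/7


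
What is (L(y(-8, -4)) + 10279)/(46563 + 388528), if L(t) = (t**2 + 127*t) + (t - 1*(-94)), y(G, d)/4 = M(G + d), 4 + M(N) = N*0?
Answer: 8581/435091 ≈ 0.019722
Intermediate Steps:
M(N) = -4 (M(N) = -4 + N*0 = -4 + 0 = -4)
y(G, d) = -16 (y(G, d) = 4*(-4) = -16)
L(t) = 94 + t**2 + 128*t (L(t) = (t**2 + 127*t) + (t + 94) = (t**2 + 127*t) + (94 + t) = 94 + t**2 + 128*t)
(L(y(-8, -4)) + 10279)/(46563 + 388528) = ((94 + (-16)**2 + 128*(-16)) + 10279)/(46563 + 388528) = ((94 + 256 - 2048) + 10279)/435091 = (-1698 + 10279)*(1/435091) = 8581*(1/435091) = 8581/435091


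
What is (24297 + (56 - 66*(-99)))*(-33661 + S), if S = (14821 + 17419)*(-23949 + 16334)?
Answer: -7584032928507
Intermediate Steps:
S = -245507600 (S = 32240*(-7615) = -245507600)
(24297 + (56 - 66*(-99)))*(-33661 + S) = (24297 + (56 - 66*(-99)))*(-33661 - 245507600) = (24297 + (56 + 6534))*(-245541261) = (24297 + 6590)*(-245541261) = 30887*(-245541261) = -7584032928507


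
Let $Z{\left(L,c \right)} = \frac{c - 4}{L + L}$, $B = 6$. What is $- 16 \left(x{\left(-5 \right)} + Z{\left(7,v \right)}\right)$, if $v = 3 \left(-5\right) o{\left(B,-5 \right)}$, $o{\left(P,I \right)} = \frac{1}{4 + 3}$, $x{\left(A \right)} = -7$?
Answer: $\frac{5832}{49} \approx 119.02$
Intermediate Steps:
$o{\left(P,I \right)} = \frac{1}{7}$
$v = - \frac{15}{7}$ ($v = 3 \left(-5\right) \frac{1}{7} = \left(-15\right) \frac{1}{7} = - \frac{15}{7} \approx -2.1429$)
$Z{\left(L,c \right)} = \frac{-4 + c}{2 L}$
$- 16 \left(x{\left(-5 \right)} + Z{\left(7,v \right)}\right) = - 16 \left(-7 + \frac{-4 - \frac{15}{7}}{2 \cdot 7}\right) = - 16 \left(-7 + \frac{1}{2} \cdot \frac{1}{7} \left(- \frac{43}{7}\right)\right) = - 16 \left(-7 - \frac{43}{98}\right) = \left(-16\right) \left(- \frac{729}{98}\right) = \frac{5832}{49}$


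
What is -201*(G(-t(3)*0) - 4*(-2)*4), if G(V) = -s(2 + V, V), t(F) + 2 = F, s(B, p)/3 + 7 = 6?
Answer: -7035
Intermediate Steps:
s(B, p) = -3 (s(B, p) = -21 + 3*6 = -21 + 18 = -3)
t(F) = -2 + F
G(V) = 3 (G(V) = -1*(-3) = 3)
-201*(G(-t(3)*0) - 4*(-2)*4) = -201*(3 - 4*(-2)*4) = -201*(3 + 8*4) = -201*(3 + 32) = -201*35 = -7035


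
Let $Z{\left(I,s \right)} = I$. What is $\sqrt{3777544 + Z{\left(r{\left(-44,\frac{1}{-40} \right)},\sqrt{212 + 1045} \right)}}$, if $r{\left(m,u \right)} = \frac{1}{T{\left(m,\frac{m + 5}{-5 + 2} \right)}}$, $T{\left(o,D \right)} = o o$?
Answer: $\frac{\sqrt{7313325185}}{44} \approx 1943.6$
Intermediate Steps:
$T{\left(o,D \right)} = o^{2}$
$r{\left(m,u \right)} = \frac{1}{m^{2}}$
$\sqrt{3777544 + Z{\left(r{\left(-44,\frac{1}{-40} \right)},\sqrt{212 + 1045} \right)}} = \sqrt{3777544 + \frac{1}{1936}} = \sqrt{\frac{7313325185}{1936}} = \frac{\sqrt{7313325185}}{44}$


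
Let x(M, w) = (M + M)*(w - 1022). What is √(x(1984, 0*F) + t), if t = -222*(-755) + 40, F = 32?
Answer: I*√3887646 ≈ 1971.7*I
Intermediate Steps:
x(M, w) = 2*M*(-1022 + w) (x(M, w) = (2*M)*(-1022 + w) = 2*M*(-1022 + w))
t = 167650 (t = 167610 + 40 = 167650)
√(x(1984, 0*F) + t) = √(2*1984*(-1022 + 0*32) + 167650) = √(2*1984*(-1022 + 0) + 167650) = √(2*1984*(-1022) + 167650) = √(-4055296 + 167650) = √(-3887646) = I*√3887646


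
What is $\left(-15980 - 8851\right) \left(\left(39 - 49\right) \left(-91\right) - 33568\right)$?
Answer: $810930798$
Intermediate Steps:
$\left(-15980 - 8851\right) \left(\left(39 - 49\right) \left(-91\right) - 33568\right) = \left(-15980 - 8851\right) \left(\left(-10\right) \left(-91\right) - 33568\right) = - 24831 \left(910 - 33568\right) = \left(-24831\right) \left(-32658\right) = 810930798$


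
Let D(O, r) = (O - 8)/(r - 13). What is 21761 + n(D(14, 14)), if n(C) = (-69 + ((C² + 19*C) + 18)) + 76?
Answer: 21936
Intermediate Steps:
D(O, r) = (-8 + O)/(-13 + r)
n(C) = 25 + C² + 19*C (n(C) = (-69 + (18 + C² + 19*C)) + 76 = (-51 + C² + 19*C) + 76 = 25 + C² + 19*C)
21761 + n(D(14, 14)) = 21761 + (25 + ((-8 + 14)/(-13 + 14))² + 19*((-8 + 14)/(-13 + 14))) = 21761 + (25 + (6/1)² + 19*(6/1)) = 21761 + (25 + (1*6)² + 19*(1*6)) = 21761 + (25 + 6² + 19*6) = 21761 + (25 + 36 + 114) = 21761 + 175 = 21936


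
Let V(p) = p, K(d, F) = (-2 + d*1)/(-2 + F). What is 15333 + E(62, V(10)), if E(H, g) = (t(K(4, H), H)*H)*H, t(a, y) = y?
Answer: 253661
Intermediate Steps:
K(d, F) = (-2 + d)/(-2 + F)
E(H, g) = H**3 (E(H, g) = (H*H)*H = H**2*H = H**3)
15333 + E(62, V(10)) = 15333 + 62**3 = 15333 + 238328 = 253661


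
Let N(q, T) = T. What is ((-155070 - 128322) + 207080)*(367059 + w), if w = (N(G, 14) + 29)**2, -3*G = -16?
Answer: -28152107296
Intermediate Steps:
G = 16/3 (G = -1/3*(-16) = 16/3 ≈ 5.3333)
w = 1849 (w = (14 + 29)**2 = 43**2 = 1849)
((-155070 - 128322) + 207080)*(367059 + w) = ((-155070 - 128322) + 207080)*(367059 + 1849) = (-283392 + 207080)*368908 = -76312*368908 = -28152107296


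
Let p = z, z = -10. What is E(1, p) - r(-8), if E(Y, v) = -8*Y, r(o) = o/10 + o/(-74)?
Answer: -1352/185 ≈ -7.3081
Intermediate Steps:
p = -10
r(o) = 16*o/185 (r(o) = o*(⅒) + o*(-1/74) = o/10 - o/74 = 16*o/185)
E(1, p) - r(-8) = -8*1 - 16*(-8)/185 = -8 - 1*(-128/185) = -8 + 128/185 = -1352/185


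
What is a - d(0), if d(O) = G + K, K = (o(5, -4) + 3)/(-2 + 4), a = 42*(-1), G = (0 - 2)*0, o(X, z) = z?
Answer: -83/2 ≈ -41.500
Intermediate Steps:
G = 0 (G = -2*0 = 0)
a = -42
K = -½ (K = (-4 + 3)/(-2 + 4) = -1/2 = -1*½ = -½ ≈ -0.50000)
d(O) = -½ (d(O) = 0 - ½ = -½)
a - d(0) = -42 - 1*(-½) = -42 + ½ = -83/2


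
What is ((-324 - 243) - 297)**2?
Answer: 746496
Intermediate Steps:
((-324 - 243) - 297)**2 = (-567 - 297)**2 = (-864)**2 = 746496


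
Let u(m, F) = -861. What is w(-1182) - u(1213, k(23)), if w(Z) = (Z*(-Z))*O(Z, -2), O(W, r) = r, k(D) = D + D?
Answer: 2795109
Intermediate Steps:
k(D) = 2*D
w(Z) = 2*Z² (w(Z) = (Z*(-Z))*(-2) = -Z²*(-2) = 2*Z²)
w(-1182) - u(1213, k(23)) = 2*(-1182)² - 1*(-861) = 2*1397124 + 861 = 2794248 + 861 = 2795109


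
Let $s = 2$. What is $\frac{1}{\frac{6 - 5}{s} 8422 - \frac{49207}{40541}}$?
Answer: $\frac{40541}{170668944} \approx 0.00023754$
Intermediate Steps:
$\frac{1}{\frac{6 - 5}{s} 8422 - \frac{49207}{40541}} = \frac{1}{\frac{6 - 5}{2} \cdot 8422 - \frac{49207}{40541}} = \frac{1}{1 \cdot \frac{1}{2} \cdot 8422 - \frac{49207}{40541}} = \frac{1}{\frac{1}{2} \cdot 8422 - \frac{49207}{40541}} = \frac{1}{4211 - \frac{49207}{40541}} = \frac{1}{\frac{170668944}{40541}} = \frac{40541}{170668944}$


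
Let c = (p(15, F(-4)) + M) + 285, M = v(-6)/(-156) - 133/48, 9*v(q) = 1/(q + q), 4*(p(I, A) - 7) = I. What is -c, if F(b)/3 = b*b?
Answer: -2468057/8424 ≈ -292.98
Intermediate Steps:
F(b) = 3*b² (F(b) = 3*(b*b) = 3*b²)
p(I, A) = 7 + I/4
v(q) = 1/(18*q) (v(q) = 1/(9*(q + q)) = 1/(9*((2*q))) = (1/(2*q))/9 = 1/(18*q))
M = -23341/8424 (M = ((1/18)/(-6))/(-156) - 133/48 = ((1/18)*(-⅙))*(-1/156) - 133*1/48 = -1/108*(-1/156) - 133/48 = 1/16848 - 133/48 = -23341/8424 ≈ -2.7708)
c = 2468057/8424 (c = ((7 + (¼)*15) - 23341/8424) + 285 = ((7 + 15/4) - 23341/8424) + 285 = (43/4 - 23341/8424) + 285 = 67217/8424 + 285 = 2468057/8424 ≈ 292.98)
-c = -1*2468057/8424 = -2468057/8424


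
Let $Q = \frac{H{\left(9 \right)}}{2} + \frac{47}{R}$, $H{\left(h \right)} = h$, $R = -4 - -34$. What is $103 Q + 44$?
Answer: $\frac{10033}{15} \approx 668.87$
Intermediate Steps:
$R = 30$ ($R = -4 + 34 = 30$)
$Q = \frac{91}{15}$ ($Q = \frac{9}{2} + \frac{47}{30} = \frac{91}{15} \approx 6.0667$)
$103 Q + 44 = 103 \cdot \frac{91}{15} + 44 = \frac{9373}{15} + 44 = \frac{10033}{15}$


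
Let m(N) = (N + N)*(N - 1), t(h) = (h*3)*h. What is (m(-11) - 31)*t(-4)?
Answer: 11184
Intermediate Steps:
t(h) = 3*h² (t(h) = (3*h)*h = 3*h²)
m(N) = 2*N*(-1 + N) (m(N) = (2*N)*(-1 + N) = 2*N*(-1 + N))
(m(-11) - 31)*t(-4) = (2*(-11)*(-1 - 11) - 31)*(3*(-4)²) = (2*(-11)*(-12) - 31)*(3*16) = (264 - 31)*48 = 233*48 = 11184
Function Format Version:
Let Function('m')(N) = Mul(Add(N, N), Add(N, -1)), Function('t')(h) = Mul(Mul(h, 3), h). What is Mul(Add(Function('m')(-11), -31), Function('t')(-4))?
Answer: 11184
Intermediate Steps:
Function('t')(h) = Mul(3, Pow(h, 2)) (Function('t')(h) = Mul(Mul(3, h), h) = Mul(3, Pow(h, 2)))
Function('m')(N) = Mul(2, N, Add(-1, N)) (Function('m')(N) = Mul(Mul(2, N), Add(-1, N)) = Mul(2, N, Add(-1, N)))
Mul(Add(Function('m')(-11), -31), Function('t')(-4)) = Mul(Add(Mul(2, -11, Add(-1, -11)), -31), Mul(3, Pow(-4, 2))) = Mul(Add(Mul(2, -11, -12), -31), Mul(3, 16)) = Mul(Add(264, -31), 48) = Mul(233, 48) = 11184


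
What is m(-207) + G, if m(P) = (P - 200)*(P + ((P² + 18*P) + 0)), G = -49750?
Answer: -15888562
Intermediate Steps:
m(P) = (-200 + P)*(P² + 19*P) (m(P) = (-200 + P)*(P + (P² + 18*P)) = (-200 + P)*(P² + 19*P))
m(-207) + G = -207*(-3800 + (-207)² - 181*(-207)) - 49750 = -207*(-3800 + 42849 + 37467) - 49750 = -207*76516 - 49750 = -15838812 - 49750 = -15888562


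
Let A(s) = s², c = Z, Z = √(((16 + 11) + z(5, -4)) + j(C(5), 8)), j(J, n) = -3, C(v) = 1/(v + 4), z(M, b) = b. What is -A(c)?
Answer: -20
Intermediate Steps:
C(v) = 1/(4 + v)
Z = 2*√5 (Z = √(((16 + 11) - 4) - 3) = √((27 - 4) - 3) = √(23 - 3) = √20 = 2*√5 ≈ 4.4721)
c = 2*√5 ≈ 4.4721
-A(c) = -(2*√5)² = -1*20 = -20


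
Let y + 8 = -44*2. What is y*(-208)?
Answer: 19968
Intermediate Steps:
y = -96 (y = -8 - 44*2 = -8 - 88 = -96)
y*(-208) = -96*(-208) = 19968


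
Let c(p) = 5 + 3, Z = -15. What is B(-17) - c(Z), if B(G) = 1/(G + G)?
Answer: -273/34 ≈ -8.0294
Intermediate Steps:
B(G) = 1/(2*G)
c(p) = 8
B(-17) - c(Z) = (½)/(-17) - 1*8 = (½)*(-1/17) - 8 = -1/34 - 8 = -273/34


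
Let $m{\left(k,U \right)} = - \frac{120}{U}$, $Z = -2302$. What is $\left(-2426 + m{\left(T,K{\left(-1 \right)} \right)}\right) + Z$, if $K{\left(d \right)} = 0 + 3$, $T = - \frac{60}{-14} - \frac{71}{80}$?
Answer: $-4768$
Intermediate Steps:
$T = \frac{1903}{560}$ ($T = \left(-60\right) \left(- \frac{1}{14}\right) - \frac{71}{80} = \frac{30}{7} - \frac{71}{80} = \frac{1903}{560} \approx 3.3982$)
$K{\left(d \right)} = 3$
$\left(-2426 + m{\left(T,K{\left(-1 \right)} \right)}\right) + Z = \left(-2426 - \frac{120}{3}\right) - 2302 = \left(-2426 - 40\right) - 2302 = -2466 - 2302 = -4768$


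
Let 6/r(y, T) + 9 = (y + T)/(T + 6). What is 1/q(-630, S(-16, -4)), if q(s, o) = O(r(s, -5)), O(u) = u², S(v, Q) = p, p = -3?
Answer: 103684/9 ≈ 11520.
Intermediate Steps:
S(v, Q) = -3
r(y, T) = 6/(-9 + (T + y)/(6 + T)) (r(y, T) = 6/(-9 + (y + T)/(T + 6)) = 6/(-9 + (T + y)/(6 + T)))
q(s, o) = 36/(-14 + s)² (q(s, o) = (6*(6 - 5)/(-54 + s - 8*(-5)))² = (6*1/(-54 + s + 40))² = (6*1/(-14 + s))² = (6/(-14 + s))² = 36/(-14 + s)²)
1/q(-630, S(-16, -4)) = 1/(36/(-14 - 630)²) = 1/(36/(-644)²) = 1/(36*(1/414736)) = 1/(9/103684) = 103684/9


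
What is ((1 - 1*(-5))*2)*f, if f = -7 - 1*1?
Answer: -96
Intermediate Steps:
f = -8 (f = -7 - 1 = -8)
((1 - 1*(-5))*2)*f = ((1 - 1*(-5))*2)*(-8) = ((1 + 5)*2)*(-8) = (6*2)*(-8) = 12*(-8) = -96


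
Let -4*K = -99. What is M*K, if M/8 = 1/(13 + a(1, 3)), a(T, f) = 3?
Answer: 99/8 ≈ 12.375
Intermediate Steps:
K = 99/4 (K = -¼*(-99) = 99/4 ≈ 24.750)
M = ½ (M = 8/(13 + 3) = 8/16 = 8*(1/16) = ½ ≈ 0.50000)
M*K = (½)*(99/4) = 99/8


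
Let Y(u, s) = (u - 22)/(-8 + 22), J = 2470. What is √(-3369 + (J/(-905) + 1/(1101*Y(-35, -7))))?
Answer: I*√48338338196632445/3786339 ≈ 58.067*I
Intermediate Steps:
Y(u, s) = -11/7 + u/14 (Y(u, s) = (-22 + u)/14 = (-22 + u)*(1/14) = -11/7 + u/14)
√(-3369 + (J/(-905) + 1/(1101*Y(-35, -7)))) = √(-3369 + (2470/(-905) + 1/(1101*(-11/7 + (1/14)*(-35))))) = √(-3369 + (2470*(-1/905) + 1/(1101*(-11/7 - 5/2)))) = √(-3369 + (-494/181 + 1/(1101*(-57/14)))) = √(-3369 + (-494/181 + (1/1101)*(-14/57))) = √(-3369 + (-494/181 - 14/62757)) = √(-3369 - 31004492/11359017) = √(-38299532765/11359017) = I*√48338338196632445/3786339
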